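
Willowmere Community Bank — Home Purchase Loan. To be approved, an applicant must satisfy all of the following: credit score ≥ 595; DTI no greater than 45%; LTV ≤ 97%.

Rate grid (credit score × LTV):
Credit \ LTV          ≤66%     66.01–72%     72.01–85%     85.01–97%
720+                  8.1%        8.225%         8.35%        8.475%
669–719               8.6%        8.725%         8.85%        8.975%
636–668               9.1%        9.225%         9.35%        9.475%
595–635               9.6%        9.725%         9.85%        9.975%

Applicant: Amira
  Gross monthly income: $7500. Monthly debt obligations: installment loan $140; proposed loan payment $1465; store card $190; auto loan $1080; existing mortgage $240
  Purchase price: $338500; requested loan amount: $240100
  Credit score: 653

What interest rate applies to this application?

9.225%

Credit score 653 ≥ 595; Total monthly debts = (140 + 1,465 + 190 + 1,080 + 240) = 3,115. DTI: 3,115 ÷ 7,500 = 41.5%, within the 45% cap
LTV = 240,100/338,500 = 70.9% ≤ 97%
Credit 653 → row 636–668; LTV 70.9% → column 66.01–72%. Grid cell → 9.225%.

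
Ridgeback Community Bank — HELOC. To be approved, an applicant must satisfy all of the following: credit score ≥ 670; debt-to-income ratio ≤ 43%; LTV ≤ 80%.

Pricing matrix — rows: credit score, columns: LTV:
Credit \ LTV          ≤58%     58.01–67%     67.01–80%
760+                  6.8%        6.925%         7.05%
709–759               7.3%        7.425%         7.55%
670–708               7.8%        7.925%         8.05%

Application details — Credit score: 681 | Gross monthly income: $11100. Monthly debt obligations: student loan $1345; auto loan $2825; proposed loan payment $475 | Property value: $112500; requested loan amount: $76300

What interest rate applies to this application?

8.05%

Credit score 681 ≥ 670; Total monthly debts = (1,345 + 2,825 + 475) = 4,645. Debt-to-income = 4,645/11,100 = 41.8% — meets 43% limit
LTV = 76,300/112,500 = 67.8% ≤ 80%
Credit 681 → row 670–708; LTV 67.8% → column 67.01–80%. Grid cell → 8.05%.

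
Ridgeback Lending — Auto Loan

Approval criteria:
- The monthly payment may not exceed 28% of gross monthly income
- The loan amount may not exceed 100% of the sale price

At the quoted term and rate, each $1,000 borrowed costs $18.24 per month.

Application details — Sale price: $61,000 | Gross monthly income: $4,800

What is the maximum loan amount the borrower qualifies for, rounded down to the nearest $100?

$61,000

Payment cap: 28% × $4,800 = $1,344/month.
At $18.24 per $1,000, that supports 1,344/18.24 × 1,000 ≈ $73,684 → $73,600.
LTV cap: 100% × $61,000 = $61,000 → $61,000.
Binding constraint: loan-to-value.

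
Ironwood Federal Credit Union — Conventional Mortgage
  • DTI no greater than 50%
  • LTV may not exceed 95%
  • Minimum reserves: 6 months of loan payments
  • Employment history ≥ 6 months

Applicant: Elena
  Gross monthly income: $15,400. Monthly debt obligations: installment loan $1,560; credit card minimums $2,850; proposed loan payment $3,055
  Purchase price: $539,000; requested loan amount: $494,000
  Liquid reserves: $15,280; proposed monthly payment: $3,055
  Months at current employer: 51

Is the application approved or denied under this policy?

Denied

Total monthly debts = (1,560 + 2,850 + 3,055) = 7,465. DTI: 7,465 ÷ 15,400 = 48.5%, within the 50% cap
LTV = 494,000/539,000 = 91.7% ≤ 95%
Reserves = 15,280/3,055 = 5.0 months < 6
Employment 51 ≥ 6 months
Fails on reserves.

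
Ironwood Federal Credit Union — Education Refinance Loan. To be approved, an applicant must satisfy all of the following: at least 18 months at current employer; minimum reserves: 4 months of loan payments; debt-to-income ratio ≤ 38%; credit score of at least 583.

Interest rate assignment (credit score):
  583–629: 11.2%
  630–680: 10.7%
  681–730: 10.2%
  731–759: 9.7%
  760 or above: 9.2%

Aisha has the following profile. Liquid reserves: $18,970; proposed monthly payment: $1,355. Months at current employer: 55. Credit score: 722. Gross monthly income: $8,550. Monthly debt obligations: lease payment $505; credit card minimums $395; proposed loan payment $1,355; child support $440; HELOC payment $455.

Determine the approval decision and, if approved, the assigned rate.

Credit score 722 ≥ 583 (meets minimum)
Total monthly debts = (505 + 395 + 1,355 + 440 + 455) = 3,150. DTI = 3,150/8,550 = 36.8% ≤ 38%
Liquid reserves cover 18,970/1,355 = 14.0 months — ≥ 4 required
Employment 55 ≥ 18 months
All requirements met. Score 722 falls in the 681–730 tier → 10.2%.

Approved at 10.2%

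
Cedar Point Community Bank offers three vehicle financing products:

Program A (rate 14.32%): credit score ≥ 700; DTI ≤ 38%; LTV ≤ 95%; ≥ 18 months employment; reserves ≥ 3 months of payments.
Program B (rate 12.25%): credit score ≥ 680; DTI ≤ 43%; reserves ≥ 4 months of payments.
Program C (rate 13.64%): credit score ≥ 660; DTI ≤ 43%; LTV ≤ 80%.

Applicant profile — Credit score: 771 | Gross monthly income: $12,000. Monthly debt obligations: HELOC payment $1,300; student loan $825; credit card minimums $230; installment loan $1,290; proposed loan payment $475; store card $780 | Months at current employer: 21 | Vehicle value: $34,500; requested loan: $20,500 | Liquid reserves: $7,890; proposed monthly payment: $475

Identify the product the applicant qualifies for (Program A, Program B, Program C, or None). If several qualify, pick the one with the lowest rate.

Total debts = (1,300 + 825 + 230 + 1,290 + 475 + 780) = 4,900; DTI = 4,900/12,000 = 40.8%.
LTV = 20,500/34,500 = 59.4%.
Reserves = 7,890/475 = 16.6 months.
Program A: score 771 ≥ 700; DTI 40.8% > 38%; LTV 59.4% ≤ 95%; employment 21 ≥ 18 mo; reserves 16.6 ≥ 3 mo → does not qualify.
Program B: score 771 ≥ 680; DTI 40.8% ≤ 43%; reserves 16.6 ≥ 4 mo → qualifies.
Program C: score 771 ≥ 660; DTI 40.8% ≤ 43%; LTV 59.4% ≤ 80% → qualifies.
Qualifying: Program B, Program C. Lowest rate is 12.25% → Program B.

Program B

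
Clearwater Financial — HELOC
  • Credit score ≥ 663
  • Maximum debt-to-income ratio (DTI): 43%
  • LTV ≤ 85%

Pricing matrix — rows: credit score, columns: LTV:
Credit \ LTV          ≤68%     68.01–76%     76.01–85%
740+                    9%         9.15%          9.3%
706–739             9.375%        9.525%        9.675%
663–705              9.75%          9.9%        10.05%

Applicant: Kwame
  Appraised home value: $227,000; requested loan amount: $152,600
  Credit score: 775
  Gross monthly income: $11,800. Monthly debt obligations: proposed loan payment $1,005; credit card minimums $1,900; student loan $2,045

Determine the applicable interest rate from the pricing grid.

Credit score 775 ≥ 663; Total monthly debts = (1,005 + 1,900 + 2,045) = 4,950. DTI = 4,950/11,800 = 41.9% ≤ 43%
Loan-to-value = 152,600/227,000 = 67.2% — pass (85% max)
Score 775 is in the 740+ band; LTV 67.2% is in the ≤68% band → 9%.

9%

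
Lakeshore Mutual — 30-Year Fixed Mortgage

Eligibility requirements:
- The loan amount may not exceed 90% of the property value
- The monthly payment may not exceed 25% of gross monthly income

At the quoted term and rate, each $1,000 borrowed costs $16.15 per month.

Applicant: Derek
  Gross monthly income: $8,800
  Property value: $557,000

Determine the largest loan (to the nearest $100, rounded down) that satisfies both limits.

$136,200

Payment cap: 25% × $8,800 = $2,200/month.
At $16.15 per $1,000, that supports 2,200/16.15 × 1,000 ≈ $136,222 → $136,200.
LTV cap: 90% × $557,000 = $501,300 → $501,300.
Binding constraint: payment-to-income.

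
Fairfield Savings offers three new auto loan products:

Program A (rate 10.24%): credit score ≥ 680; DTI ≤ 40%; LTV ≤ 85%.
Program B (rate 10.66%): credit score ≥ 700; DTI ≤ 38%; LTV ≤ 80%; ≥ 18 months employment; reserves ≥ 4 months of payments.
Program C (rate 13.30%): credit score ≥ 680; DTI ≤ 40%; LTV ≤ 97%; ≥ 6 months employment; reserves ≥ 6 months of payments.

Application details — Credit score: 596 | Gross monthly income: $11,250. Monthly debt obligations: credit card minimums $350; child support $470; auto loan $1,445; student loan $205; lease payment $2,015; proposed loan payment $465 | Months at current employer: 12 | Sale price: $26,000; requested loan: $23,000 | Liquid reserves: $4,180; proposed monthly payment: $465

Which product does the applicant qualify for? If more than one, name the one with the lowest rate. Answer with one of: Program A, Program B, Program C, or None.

Total debts = (350 + 470 + 1,445 + 205 + 2,015 + 465) = 4,950; DTI = 4,950/11,250 = 44%.
LTV = 23,000/26,000 = 88.5%.
Reserves = 4,180/465 = 9.0 months.
Program A: score 596 < 680; DTI 44% > 40%; LTV 88.5% > 85% → does not qualify.
Program B: score 596 < 700; DTI 44% > 38%; LTV 88.5% > 80%; employment 12 < 18 mo; reserves 9.0 ≥ 4 mo → does not qualify.
Program C: score 596 < 680; DTI 44% > 40%; LTV 88.5% ≤ 97%; employment 12 ≥ 6 mo; reserves 9.0 ≥ 6 mo → does not qualify.

None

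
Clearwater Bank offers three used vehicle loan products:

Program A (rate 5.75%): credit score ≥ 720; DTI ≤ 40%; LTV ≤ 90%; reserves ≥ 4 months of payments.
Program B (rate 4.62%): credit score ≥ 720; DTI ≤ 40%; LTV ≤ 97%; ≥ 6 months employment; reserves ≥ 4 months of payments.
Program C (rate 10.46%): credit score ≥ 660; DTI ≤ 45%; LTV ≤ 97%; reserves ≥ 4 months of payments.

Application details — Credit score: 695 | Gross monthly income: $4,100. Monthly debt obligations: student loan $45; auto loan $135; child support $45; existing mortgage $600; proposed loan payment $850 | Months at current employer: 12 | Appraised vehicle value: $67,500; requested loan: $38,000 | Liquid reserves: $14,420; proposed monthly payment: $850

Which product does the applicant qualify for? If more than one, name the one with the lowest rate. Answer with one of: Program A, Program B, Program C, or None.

Program C

Total debts = (45 + 135 + 45 + 600 + 850) = 1,675; DTI = 1,675/4,100 = 40.9%.
LTV = 38,000/67,500 = 56.3%.
Reserves = 14,420/850 = 17.0 months.
Program A: score 695 < 720; DTI 40.9% > 40%; LTV 56.3% ≤ 90%; reserves 17.0 ≥ 4 mo → does not qualify.
Program B: score 695 < 720; DTI 40.9% > 40%; LTV 56.3% ≤ 97%; employment 12 ≥ 6 mo; reserves 17.0 ≥ 4 mo → does not qualify.
Program C: score 695 ≥ 660; DTI 40.9% ≤ 45%; LTV 56.3% ≤ 97%; reserves 17.0 ≥ 4 mo → qualifies.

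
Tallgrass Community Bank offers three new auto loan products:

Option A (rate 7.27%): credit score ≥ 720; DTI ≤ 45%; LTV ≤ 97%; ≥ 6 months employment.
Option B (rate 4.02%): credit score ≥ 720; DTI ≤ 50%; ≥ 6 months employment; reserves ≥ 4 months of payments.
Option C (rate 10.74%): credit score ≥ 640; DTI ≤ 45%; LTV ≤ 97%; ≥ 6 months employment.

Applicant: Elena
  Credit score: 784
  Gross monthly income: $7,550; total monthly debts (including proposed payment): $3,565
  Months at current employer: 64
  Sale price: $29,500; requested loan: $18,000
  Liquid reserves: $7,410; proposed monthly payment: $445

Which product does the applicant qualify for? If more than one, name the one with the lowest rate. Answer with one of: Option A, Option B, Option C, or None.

DTI = 3,565/7,550 = 47.2%.
LTV = 18,000/29,500 = 61%.
Reserves = 7,410/445 = 16.7 months.
Option A: score 784 ≥ 720; DTI 47.2% > 45%; LTV 61% ≤ 97%; employment 64 ≥ 6 mo → does not qualify.
Option B: score 784 ≥ 720; DTI 47.2% ≤ 50%; employment 64 ≥ 6 mo; reserves 16.7 ≥ 4 mo → qualifies.
Option C: score 784 ≥ 640; DTI 47.2% > 45%; LTV 61% ≤ 97%; employment 64 ≥ 6 mo → does not qualify.

Option B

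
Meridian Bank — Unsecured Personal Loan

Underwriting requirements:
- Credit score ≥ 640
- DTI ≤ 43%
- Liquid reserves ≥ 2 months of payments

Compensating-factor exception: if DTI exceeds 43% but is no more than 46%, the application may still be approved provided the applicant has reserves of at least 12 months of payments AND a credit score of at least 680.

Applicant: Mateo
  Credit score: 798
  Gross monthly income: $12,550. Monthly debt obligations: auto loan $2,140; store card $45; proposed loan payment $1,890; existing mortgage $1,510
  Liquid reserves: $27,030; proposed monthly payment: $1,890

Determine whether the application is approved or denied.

Approved

Credit score 798 ≥ 640 (meets base)
Total debts = (2,140 + 45 + 1,890 + 1,510) = 5,585. DTI = 5,585/12,550 = 44.5% > 43% — standard DTI limit exceeded.
Reserves: 27,030 ÷ 1,890 = 14.3 months (meets 2-month minimum)
DTI 44.5% is within the 43%–46% exception band; checking compensating factors.
Override check — reserves: 14.3 mo (ok); score: 798 (ok).
Both compensating conditions met → exception applies.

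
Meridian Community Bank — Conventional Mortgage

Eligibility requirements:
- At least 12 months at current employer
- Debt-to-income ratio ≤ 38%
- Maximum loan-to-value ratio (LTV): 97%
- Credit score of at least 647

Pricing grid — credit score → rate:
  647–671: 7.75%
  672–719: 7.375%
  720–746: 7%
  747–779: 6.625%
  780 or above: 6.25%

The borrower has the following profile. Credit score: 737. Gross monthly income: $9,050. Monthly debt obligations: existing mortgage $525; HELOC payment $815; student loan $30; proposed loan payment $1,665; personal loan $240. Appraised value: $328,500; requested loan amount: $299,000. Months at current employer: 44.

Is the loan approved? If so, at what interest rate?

Approved at 7%

Credit score 737 ≥ 647 (meets minimum)
Employment 44 ≥ 12 months
Total monthly debts = (525 + 815 + 30 + 1,665 + 240) = 3,275. Debt-to-income = 3,275/9,050 = 36.2% — meets 38% limit
LTV = 299,000/328,500 = 91% ≤ 97%
All requirements met. Score 737 falls in the 720–746 tier → 7%.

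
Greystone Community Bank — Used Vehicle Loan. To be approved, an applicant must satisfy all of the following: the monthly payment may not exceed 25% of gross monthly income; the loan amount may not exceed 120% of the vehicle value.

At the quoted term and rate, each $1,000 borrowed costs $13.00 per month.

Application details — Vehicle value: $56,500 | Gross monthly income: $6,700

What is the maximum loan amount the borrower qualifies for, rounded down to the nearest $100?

Payment cap: 25% × $6,700 = $1,675/month.
At $13.00 per $1,000, that supports 1,675/13.00 × 1,000 ≈ $128,846 → $128,800.
LTV cap: 120% × $56,500 = $67,800 → $67,800.
Binding constraint: loan-to-value.

$67,800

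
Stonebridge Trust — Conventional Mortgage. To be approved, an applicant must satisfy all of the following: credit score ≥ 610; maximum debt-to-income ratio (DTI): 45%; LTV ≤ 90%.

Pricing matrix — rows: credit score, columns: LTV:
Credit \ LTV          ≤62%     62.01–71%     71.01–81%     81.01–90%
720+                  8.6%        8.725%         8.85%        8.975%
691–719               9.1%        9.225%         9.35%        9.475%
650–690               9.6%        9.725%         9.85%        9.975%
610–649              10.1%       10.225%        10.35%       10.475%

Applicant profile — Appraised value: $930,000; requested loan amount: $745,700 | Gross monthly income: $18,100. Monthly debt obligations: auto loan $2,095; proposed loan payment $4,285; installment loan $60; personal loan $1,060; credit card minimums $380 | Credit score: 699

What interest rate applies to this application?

Credit score 699 ≥ 610; Total monthly debts = (2,095 + 4,285 + 60 + 1,060 + 380) = 7,880. DTI = 7,880/18,100 = 43.5% ≤ 45%
Loan-to-value = 745,700/930,000 = 80.2% — pass (90% max)
Row: 699 falls in 691–719. Column: 80.2% falls in 71.01–81%. Rate = 9.35%.

9.35%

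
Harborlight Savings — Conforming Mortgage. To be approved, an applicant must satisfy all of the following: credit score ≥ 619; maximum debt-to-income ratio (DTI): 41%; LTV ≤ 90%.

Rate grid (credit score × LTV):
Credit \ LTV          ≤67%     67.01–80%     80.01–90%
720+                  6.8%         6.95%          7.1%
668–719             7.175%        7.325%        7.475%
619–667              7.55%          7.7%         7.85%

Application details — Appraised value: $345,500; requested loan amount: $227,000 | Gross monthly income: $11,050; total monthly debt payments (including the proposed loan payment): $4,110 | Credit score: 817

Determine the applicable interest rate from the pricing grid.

Credit score 817 ≥ 619; DTI: 4,110 ÷ 11,050 = 37.2%, within the 41% cap
LTV = 227,000/345,500 = 65.7% ≤ 90%
Row: 817 falls in 720+. Column: 65.7% falls in ≤67%. Rate = 6.8%.

6.8%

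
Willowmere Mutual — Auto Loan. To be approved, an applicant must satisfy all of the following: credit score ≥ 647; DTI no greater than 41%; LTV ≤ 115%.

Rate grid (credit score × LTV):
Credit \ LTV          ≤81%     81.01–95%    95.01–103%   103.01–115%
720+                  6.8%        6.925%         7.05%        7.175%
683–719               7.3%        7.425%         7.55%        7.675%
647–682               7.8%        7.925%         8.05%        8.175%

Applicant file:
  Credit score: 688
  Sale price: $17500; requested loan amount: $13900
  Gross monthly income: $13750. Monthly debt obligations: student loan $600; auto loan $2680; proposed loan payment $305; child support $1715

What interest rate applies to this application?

7.3%

Credit score 688 ≥ 647; Total monthly debts = (600 + 2,680 + 305 + 1,715) = 5,300. Debt-to-income = 5,300/13,750 = 38.5% — meets 41% limit
LTV: 13,900 ÷ 17,500 = 79.4%, within 115% cap
Row: 688 falls in 683–719. Column: 79.4% falls in ≤81%. Rate = 7.3%.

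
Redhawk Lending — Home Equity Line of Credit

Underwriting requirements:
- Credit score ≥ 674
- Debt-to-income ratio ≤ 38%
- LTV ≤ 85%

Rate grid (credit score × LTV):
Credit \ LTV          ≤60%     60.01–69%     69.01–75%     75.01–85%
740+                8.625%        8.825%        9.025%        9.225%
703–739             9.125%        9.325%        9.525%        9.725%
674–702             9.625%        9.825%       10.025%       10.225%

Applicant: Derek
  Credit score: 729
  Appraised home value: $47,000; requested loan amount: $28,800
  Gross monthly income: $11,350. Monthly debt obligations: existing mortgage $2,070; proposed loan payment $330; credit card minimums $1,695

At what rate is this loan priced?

Credit score 729 ≥ 674; Total monthly debts = (2,070 + 330 + 1,695) = 4,095. Debt-to-income = 4,095/11,350 = 36.1% — meets 38% limit
LTV: 28,800 ÷ 47,000 = 61.3%, within 85% cap
Credit 729 → row 703–739; LTV 61.3% → column 60.01–69%. Grid cell → 9.325%.

9.325%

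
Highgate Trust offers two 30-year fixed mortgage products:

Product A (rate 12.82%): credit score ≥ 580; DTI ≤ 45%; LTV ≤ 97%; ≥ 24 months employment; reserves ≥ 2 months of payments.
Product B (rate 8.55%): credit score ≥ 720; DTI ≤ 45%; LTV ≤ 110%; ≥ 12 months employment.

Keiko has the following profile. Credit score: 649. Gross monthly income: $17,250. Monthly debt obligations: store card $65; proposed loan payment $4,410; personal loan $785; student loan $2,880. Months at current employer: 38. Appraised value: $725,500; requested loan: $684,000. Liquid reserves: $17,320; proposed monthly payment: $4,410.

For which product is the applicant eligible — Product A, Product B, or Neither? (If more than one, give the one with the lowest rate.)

Neither

Total debts = (65 + 4,410 + 785 + 2,880) = 8,140; DTI = 8,140/17,250 = 47.2%.
LTV = 684,000/725,500 = 94.3%.
Reserves = 17,320/4,410 = 3.9 months.
Product A: score 649 ≥ 580; DTI 47.2% > 45%; LTV 94.3% ≤ 97%; employment 38 ≥ 24 mo; reserves 3.9 ≥ 2 mo → does not qualify.
Product B: score 649 < 720; DTI 47.2% > 45%; LTV 94.3% ≤ 110%; employment 38 ≥ 12 mo → does not qualify.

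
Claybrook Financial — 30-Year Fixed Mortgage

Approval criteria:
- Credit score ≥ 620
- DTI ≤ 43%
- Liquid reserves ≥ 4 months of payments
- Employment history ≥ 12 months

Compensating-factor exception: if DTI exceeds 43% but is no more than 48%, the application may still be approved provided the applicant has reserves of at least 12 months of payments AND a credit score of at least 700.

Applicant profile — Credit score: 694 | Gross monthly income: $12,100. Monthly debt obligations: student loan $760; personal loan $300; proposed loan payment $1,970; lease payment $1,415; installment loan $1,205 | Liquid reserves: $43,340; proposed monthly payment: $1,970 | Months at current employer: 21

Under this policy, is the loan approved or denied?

Denied

Credit score 694 ≥ 620 (meets base)
Total debts = (760 + 300 + 1,970 + 1,415 + 1,205) = 5,650. DTI: 5,650 ÷ 12,100 = 46.7%, over the 43% base limit.
Liquid reserves cover 43,340/1,970 = 22.0 months — ≥ 4 required
Employment 21 ≥ 12 months
DTI 46.7% is within the 43%–48% exception band; checking compensating factors.
Override check — reserves: 22.0 mo (ok); score: 694 (below 700).
Override conditions not both satisfied; exception does not apply.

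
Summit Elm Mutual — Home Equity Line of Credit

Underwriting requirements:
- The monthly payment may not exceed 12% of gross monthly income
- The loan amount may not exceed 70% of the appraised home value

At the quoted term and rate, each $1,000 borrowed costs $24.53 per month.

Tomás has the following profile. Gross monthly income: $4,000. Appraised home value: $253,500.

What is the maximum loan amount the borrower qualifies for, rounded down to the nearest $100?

Payment cap: 12% × $4,000 = $480/month.
At $24.53 per $1,000, that supports 480/24.53 × 1,000 ≈ $19,567 → $19,500.
LTV cap: 70% × $253,500 = $177,450 → $177,400.
Binding constraint: payment-to-income.

$19,500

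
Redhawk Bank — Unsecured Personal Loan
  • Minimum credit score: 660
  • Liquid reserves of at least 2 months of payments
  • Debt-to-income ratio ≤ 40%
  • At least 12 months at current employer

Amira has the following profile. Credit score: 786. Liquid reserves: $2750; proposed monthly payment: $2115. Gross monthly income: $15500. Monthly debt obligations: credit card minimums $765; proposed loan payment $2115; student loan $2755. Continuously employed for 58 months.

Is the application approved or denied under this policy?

Denied

Credit score 786 ≥ 660 (meets)
Reserves: 2,750 ÷ 2,115 = 1.3 months (below 2-month minimum)
Total monthly debts = (765 + 2,115 + 2,755) = 5,635. DTI: 5,635 ÷ 15,500 = 36.4%, within the 40% cap
Employment 58 ≥ 12 months
Fails on reserves.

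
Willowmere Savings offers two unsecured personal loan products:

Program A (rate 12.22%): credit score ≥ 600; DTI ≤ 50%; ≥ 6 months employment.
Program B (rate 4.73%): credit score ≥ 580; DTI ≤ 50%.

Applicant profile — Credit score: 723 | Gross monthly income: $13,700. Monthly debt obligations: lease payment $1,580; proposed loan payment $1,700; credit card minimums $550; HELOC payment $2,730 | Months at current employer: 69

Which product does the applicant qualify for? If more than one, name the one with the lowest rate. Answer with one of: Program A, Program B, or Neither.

Total debts = (1,580 + 1,700 + 550 + 2,730) = 6,560; DTI = 6,560/13,700 = 47.9%.
Program A: score 723 ≥ 600; DTI 47.9% ≤ 50%; employment 69 ≥ 6 mo → qualifies.
Program B: score 723 ≥ 580; DTI 47.9% ≤ 50% → qualifies.
Qualifying: Program A, Program B. Lowest rate is 4.73% → Program B.

Program B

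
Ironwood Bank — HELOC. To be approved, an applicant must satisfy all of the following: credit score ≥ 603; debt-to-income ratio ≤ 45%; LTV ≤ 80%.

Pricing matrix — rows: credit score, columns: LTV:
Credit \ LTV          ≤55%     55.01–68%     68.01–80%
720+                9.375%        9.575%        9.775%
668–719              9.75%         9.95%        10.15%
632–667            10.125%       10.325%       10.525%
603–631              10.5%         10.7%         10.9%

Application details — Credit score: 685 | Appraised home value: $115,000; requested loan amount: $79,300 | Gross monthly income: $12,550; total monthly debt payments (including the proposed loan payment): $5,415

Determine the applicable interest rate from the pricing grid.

10.15%

Credit score 685 ≥ 603; DTI: 5,415 ÷ 12,550 = 43.1%, within the 45% cap
LTV: 79,300 ÷ 115,000 = 69%, within 80% cap
Row: 685 falls in 668–719. Column: 69% falls in 68.01–80%. Rate = 10.15%.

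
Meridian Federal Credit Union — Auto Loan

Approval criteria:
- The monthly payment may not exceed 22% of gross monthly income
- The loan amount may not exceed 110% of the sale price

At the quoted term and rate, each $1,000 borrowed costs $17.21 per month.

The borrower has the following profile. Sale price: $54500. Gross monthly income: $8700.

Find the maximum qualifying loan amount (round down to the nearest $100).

$59,900

Payment cap: 22% × $8,700 = $1,914/month.
At $17.21 per $1,000, that supports 1,914/17.21 × 1,000 ≈ $111,214 → $111,200.
LTV cap: 110% × $54,500 = $59,950 → $59,900.
Binding constraint: loan-to-value.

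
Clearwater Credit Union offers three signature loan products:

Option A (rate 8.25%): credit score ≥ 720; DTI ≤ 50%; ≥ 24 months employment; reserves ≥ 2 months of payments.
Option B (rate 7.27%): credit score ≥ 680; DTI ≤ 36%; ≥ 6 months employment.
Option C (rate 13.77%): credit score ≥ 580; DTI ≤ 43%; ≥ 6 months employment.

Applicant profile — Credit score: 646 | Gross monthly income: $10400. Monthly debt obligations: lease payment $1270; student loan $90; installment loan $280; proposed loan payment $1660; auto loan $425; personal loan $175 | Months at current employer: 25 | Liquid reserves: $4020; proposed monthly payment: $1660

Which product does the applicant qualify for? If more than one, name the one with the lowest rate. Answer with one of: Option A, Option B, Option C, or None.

Option C

Total debts = (1,270 + 90 + 280 + 1,660 + 425 + 175) = 3,900; DTI = 3,900/10,400 = 37.5%.
Reserves = 4,020/1,660 = 2.4 months.
Option A: score 646 < 720; DTI 37.5% ≤ 50%; employment 25 ≥ 24 mo; reserves 2.4 ≥ 2 mo → does not qualify.
Option B: score 646 < 680; DTI 37.5% > 36%; employment 25 ≥ 6 mo → does not qualify.
Option C: score 646 ≥ 580; DTI 37.5% ≤ 43%; employment 25 ≥ 6 mo → qualifies.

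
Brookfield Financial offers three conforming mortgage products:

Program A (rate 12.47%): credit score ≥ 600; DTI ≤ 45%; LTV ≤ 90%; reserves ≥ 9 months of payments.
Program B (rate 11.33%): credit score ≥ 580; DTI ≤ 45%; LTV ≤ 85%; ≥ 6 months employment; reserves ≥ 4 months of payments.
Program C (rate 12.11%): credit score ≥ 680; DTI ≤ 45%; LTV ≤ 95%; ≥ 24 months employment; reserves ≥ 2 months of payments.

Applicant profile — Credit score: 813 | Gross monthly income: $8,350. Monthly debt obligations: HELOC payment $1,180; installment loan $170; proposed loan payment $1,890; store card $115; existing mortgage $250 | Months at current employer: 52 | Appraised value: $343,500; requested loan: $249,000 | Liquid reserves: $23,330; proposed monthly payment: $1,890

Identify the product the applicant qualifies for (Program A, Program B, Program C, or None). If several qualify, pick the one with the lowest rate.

Total debts = (1,180 + 170 + 1,890 + 115 + 250) = 3,605; DTI = 3,605/8,350 = 43.2%.
LTV = 249,000/343,500 = 72.5%.
Reserves = 23,330/1,890 = 12.3 months.
Program A: score 813 ≥ 600; DTI 43.2% ≤ 45%; LTV 72.5% ≤ 90%; reserves 12.3 ≥ 9 mo → qualifies.
Program B: score 813 ≥ 580; DTI 43.2% ≤ 45%; LTV 72.5% ≤ 85%; employment 52 ≥ 6 mo; reserves 12.3 ≥ 4 mo → qualifies.
Program C: score 813 ≥ 680; DTI 43.2% ≤ 45%; LTV 72.5% ≤ 95%; employment 52 ≥ 24 mo; reserves 12.3 ≥ 2 mo → qualifies.
Qualifying: Program A, Program B, Program C. Lowest rate is 11.33% → Program B.

Program B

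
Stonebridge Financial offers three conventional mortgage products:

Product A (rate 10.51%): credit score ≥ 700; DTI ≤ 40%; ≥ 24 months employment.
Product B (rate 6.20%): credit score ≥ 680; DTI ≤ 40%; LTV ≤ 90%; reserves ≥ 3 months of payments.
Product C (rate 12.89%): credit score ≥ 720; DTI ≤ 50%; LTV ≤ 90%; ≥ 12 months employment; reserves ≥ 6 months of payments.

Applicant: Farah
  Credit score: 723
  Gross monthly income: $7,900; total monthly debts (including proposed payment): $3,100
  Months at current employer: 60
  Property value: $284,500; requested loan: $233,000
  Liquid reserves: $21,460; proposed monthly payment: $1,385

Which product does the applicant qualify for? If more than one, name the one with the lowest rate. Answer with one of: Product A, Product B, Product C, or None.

DTI = 3,100/7,900 = 39.2%.
LTV = 233,000/284,500 = 81.9%.
Reserves = 21,460/1,385 = 15.5 months.
Product A: score 723 ≥ 700; DTI 39.2% ≤ 40%; employment 60 ≥ 24 mo → qualifies.
Product B: score 723 ≥ 680; DTI 39.2% ≤ 40%; LTV 81.9% ≤ 90%; reserves 15.5 ≥ 3 mo → qualifies.
Product C: score 723 ≥ 720; DTI 39.2% ≤ 50%; LTV 81.9% ≤ 90%; employment 60 ≥ 12 mo; reserves 15.5 ≥ 6 mo → qualifies.
Qualifying: Product A, Product B, Product C. Lowest rate is 6.20% → Product B.

Product B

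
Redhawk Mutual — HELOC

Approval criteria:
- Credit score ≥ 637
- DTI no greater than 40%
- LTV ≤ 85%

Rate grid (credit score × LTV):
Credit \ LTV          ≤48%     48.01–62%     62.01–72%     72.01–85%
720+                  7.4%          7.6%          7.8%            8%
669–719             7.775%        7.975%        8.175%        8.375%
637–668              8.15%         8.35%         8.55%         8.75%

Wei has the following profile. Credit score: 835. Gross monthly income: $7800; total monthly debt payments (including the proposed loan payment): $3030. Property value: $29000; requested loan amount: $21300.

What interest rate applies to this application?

Credit score 835 ≥ 637; DTI = 3,030/7,800 = 38.8% ≤ 40%
LTV: 21,300 ÷ 29,000 = 73.4%, within 85% cap
Credit 835 → row 720+; LTV 73.4% → column 72.01–85%. Grid cell → 8%.

8%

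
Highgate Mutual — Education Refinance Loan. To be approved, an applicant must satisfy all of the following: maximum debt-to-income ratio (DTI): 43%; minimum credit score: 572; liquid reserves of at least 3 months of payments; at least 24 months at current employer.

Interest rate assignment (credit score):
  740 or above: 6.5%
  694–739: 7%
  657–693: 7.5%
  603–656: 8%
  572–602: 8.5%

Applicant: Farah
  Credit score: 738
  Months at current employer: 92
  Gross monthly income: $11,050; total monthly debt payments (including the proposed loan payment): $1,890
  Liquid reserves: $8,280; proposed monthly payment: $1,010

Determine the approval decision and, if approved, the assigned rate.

Approved at 7%

Credit score 738 ≥ 572 (meets minimum)
Employment 92 ≥ 24 months
DTI = 1,890/11,050 = 17.1% ≤ 43%
Reserves: 8,280 ÷ 1,010 = 8.2 months (meets 3-month minimum)
All requirements met. Score 738 falls in the 694–739 tier → 7%.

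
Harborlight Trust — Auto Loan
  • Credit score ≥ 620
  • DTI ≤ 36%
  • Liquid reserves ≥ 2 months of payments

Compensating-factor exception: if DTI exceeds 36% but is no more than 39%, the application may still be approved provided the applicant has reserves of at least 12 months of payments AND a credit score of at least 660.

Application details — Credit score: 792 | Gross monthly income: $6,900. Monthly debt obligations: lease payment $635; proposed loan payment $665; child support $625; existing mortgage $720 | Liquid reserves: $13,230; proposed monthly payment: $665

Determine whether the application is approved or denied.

Credit score 792 ≥ 620 (meets base)
Total debts = (635 + 665 + 625 + 720) = 2,645. DTI = 2,645/6,900 = 38.3% > 36% — standard DTI limit exceeded.
Liquid reserves cover 13,230/665 = 19.9 months — ≥ 2 required
38.3% falls in the override range (36%–39%), so the compensating-factor test applies.
Override check — reserves: 19.9 mo (ok); score: 792 (ok).
Both override conditions satisfied; DTI exception granted.

Approved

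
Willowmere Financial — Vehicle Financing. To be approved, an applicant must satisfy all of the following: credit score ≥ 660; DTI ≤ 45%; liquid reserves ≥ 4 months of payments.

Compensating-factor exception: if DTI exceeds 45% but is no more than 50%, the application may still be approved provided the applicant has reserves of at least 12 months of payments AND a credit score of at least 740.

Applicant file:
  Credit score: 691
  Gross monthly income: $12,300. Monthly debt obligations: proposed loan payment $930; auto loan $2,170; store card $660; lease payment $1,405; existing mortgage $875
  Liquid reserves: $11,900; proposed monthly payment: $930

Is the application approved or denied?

Denied

Credit score 691 ≥ 660 (meets base)
Total debts = (930 + 2,170 + 660 + 1,405 + 875) = 6,040. DTI: 6,040 ÷ 12,300 = 49.1%, over the 45% base limit.
Liquid reserves cover 11,900/930 = 12.8 months — ≥ 4 required
49.1% falls in the override range (45%–50%), so the compensating-factor test applies.
Override check — reserves: 12.8 mo (ok); score: 691 (below 740).
Override conditions not both satisfied; exception does not apply.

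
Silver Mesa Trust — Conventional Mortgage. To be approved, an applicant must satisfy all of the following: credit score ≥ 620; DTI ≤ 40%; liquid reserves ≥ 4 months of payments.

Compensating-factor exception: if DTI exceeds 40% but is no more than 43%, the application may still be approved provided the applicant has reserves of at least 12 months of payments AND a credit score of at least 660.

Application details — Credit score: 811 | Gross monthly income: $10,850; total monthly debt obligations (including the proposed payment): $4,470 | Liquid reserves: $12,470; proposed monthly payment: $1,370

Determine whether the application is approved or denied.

Credit score 811 ≥ 620 (meets base)
DTI: 4,470 ÷ 10,850 = 41.2%, over the 40% base limit.
Reserves = 12,470/1,370 = 9.1 months ≥ 4
DTI 41.2% is within the 40%–43% exception band; checking compensating factors.
Override check — reserves: 9.1 mo (short of 12); score: 811 (ok).
Override conditions not both satisfied; exception does not apply.

Denied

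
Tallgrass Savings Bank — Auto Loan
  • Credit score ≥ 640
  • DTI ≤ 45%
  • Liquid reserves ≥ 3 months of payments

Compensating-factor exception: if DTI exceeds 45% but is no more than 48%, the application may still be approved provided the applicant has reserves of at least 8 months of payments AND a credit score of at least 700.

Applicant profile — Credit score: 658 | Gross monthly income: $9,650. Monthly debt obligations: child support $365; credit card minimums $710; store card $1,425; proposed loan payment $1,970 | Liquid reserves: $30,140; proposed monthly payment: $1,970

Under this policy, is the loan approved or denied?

Denied

Credit score 658 ≥ 640 (meets base)
Total debts = (365 + 710 + 1,425 + 1,970) = 4,470. DTI = 4,470/9,650 = 46.3% > 45% — standard DTI limit exceeded.
Reserves: 30,140 ÷ 1,970 = 15.3 months (meets 3-month minimum)
DTI 46.3% is within the 45%–48% exception band; checking compensating factors.
Reserves 15.3 ≥ 8 months; credit score 658 < 700.
Override conditions not both satisfied; exception does not apply.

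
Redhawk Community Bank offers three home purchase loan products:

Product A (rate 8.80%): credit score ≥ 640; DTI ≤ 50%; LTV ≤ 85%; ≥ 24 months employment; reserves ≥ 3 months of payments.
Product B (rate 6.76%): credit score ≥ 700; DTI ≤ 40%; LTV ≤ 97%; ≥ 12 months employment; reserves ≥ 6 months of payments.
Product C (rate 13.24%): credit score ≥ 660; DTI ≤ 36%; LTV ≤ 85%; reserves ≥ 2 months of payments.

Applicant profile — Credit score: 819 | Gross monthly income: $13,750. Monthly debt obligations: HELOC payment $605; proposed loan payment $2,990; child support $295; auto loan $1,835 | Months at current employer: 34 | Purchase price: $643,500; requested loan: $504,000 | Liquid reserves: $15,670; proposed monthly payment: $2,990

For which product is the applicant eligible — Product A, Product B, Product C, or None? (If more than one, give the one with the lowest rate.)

Total debts = (605 + 2,990 + 295 + 1,835) = 5,725; DTI = 5,725/13,750 = 41.6%.
LTV = 504,000/643,500 = 78.3%.
Reserves = 15,670/2,990 = 5.2 months.
Product A: score 819 ≥ 640; DTI 41.6% ≤ 50%; LTV 78.3% ≤ 85%; employment 34 ≥ 24 mo; reserves 5.2 ≥ 3 mo → qualifies.
Product B: score 819 ≥ 700; DTI 41.6% > 40%; LTV 78.3% ≤ 97%; employment 34 ≥ 12 mo; reserves 5.2 < 6 mo → does not qualify.
Product C: score 819 ≥ 660; DTI 41.6% > 36%; LTV 78.3% ≤ 85%; reserves 5.2 ≥ 2 mo → does not qualify.

Product A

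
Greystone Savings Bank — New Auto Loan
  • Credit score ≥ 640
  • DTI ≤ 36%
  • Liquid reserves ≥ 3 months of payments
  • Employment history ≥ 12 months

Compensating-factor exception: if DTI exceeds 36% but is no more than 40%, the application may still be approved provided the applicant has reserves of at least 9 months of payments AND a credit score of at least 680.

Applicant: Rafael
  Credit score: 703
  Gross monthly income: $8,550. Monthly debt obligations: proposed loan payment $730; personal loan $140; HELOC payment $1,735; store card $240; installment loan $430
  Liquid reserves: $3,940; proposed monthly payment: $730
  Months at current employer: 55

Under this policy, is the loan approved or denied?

Denied

Credit score 703 ≥ 640 (meets base)
Total debts = (730 + 140 + 1,735 + 240 + 430) = 3,275. DTI: 3,275 ÷ 8,550 = 38.3%, over the 36% base limit.
Liquid reserves cover 3,940/730 = 5.4 months — ≥ 3 required
Employment 55 ≥ 12 months
38.3% falls in the override range (36%–40%), so the compensating-factor test applies.
Override check — reserves: 5.4 mo (short of 9); score: 703 (ok).
Compensating-factor requirement not fully met.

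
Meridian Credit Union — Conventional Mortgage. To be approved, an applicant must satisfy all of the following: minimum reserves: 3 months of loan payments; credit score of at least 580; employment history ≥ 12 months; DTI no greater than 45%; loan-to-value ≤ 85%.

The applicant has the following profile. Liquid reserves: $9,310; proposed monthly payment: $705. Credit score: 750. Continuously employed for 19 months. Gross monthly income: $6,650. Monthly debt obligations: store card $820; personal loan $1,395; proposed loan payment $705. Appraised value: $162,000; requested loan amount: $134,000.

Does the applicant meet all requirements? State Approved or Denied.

Reserves: 9,310 ÷ 705 = 13.2 months (meets 3-month minimum)
Credit score 750 ≥ 580 (meets)
Employment 19 ≥ 12 months
Total monthly debts = (820 + 1,395 + 705) = 2,920. DTI = 2,920/6,650 = 43.9% ≤ 45%
LTV: 134,000 ÷ 162,000 = 82.7%, within 85% cap
All criteria satisfied.

Approved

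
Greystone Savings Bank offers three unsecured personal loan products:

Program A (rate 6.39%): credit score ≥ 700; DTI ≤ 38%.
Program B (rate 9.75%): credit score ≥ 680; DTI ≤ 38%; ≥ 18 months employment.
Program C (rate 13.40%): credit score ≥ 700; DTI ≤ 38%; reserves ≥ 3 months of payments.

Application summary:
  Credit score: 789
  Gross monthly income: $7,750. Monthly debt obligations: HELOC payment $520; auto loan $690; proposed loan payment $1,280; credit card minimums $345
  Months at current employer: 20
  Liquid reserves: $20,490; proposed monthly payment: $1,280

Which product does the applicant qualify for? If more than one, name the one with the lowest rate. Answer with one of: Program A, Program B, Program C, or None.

Program A

Total debts = (520 + 690 + 1,280 + 345) = 2,835; DTI = 2,835/7,750 = 36.6%.
Reserves = 20,490/1,280 = 16.0 months.
Program A: score 789 ≥ 700; DTI 36.6% ≤ 38% → qualifies.
Program B: score 789 ≥ 680; DTI 36.6% ≤ 38%; employment 20 ≥ 18 mo → qualifies.
Program C: score 789 ≥ 700; DTI 36.6% ≤ 38%; reserves 16.0 ≥ 3 mo → qualifies.
Qualifying: Program A, Program B, Program C. Lowest rate is 6.39% → Program A.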